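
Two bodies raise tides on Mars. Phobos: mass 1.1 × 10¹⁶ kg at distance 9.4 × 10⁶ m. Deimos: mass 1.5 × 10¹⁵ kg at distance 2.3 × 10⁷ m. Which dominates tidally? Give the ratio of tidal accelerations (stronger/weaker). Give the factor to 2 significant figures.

Phobos, by a factor of ≈ 110

Tidal acceleration ∝ M/d³, so compare M/d³ for each.
Phobos: (1.1 × 10¹⁶) / (9.4 × 10⁶)³ = 1.324 × 10⁻⁵
Deimos: (1.5 × 10¹⁵) / (2.3 × 10⁷)³ = 1.233 × 10⁻⁷
Ratio (larger/smaller) = 110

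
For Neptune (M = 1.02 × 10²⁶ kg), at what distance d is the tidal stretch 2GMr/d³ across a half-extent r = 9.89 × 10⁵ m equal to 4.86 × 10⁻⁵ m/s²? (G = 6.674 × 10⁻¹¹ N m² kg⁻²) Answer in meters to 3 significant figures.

2GMr/d³ = a_tidal  ⇒  d = (2GMr / a_tidal)^(1/3)
d = (2 × 6.674×10⁻¹¹ × (1.02 × 10²⁶) × (9.89 × 10⁵) / (4.86 × 10⁻⁵))^(1/3)
  = 6.52 × 10⁸ m

6.52 × 10⁸ m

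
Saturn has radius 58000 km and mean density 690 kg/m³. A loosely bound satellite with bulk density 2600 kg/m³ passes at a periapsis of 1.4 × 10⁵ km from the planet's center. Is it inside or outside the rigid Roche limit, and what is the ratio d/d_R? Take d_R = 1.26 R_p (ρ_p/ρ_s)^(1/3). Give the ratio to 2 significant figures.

outside; d/d_R ≈ 3.0

d_R = 1.26 × (58000 km) × (690/2600)^(1/3) = 46960 km
d/d_R = (1.4 × 10⁵) / (46960) = 3.0
Since d/d_R > 1, the body is outside the Roche limit.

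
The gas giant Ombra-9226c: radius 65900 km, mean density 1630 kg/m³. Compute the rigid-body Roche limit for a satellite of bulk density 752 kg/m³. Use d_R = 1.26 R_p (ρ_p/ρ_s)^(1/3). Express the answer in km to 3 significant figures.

d_R = 1.26 × 65900 km × (1630/752)^(1/3)
    = 1.07 × 10⁵ km

1.07 × 10⁵ km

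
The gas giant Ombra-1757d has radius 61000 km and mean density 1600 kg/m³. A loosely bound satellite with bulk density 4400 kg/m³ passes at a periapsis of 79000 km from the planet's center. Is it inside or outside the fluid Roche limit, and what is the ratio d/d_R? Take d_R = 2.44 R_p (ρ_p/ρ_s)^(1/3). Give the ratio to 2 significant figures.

d_R = 2.44 × (61000 km) × (1600/4400)^(1/3) = 1.062 × 10⁵ km
d/d_R = (79000) / (1.062 × 10⁵) = 0.74
Since d/d_R < 1, the body is inside the Roche limit.

inside; d/d_R ≈ 0.74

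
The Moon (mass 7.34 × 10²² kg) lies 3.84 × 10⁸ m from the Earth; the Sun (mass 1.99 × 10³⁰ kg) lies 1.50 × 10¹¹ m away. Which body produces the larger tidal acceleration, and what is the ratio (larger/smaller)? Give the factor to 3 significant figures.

The tide-raising term goes as M/d³ (the gradient of a 1/d² field).
The Moon: (7.34 × 10²²) / (3.84 × 10⁸)³ = 1.296 × 10⁻³
The Sun: (1.99 × 10³⁰) / (1.50 × 10¹¹)³ = 5.896 × 10⁻⁴
Ratio (larger/smaller) = 2.20

The Moon, by a factor of ≈ 2.20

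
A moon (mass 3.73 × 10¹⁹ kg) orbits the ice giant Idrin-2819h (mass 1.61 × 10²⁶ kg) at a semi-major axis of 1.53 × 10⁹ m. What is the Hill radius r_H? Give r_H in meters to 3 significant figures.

6.52 × 10⁶ m

r_H ≈ a (m/3M)^(1/3)
    = (1.53 × 10⁹) × (3.73 × 10¹⁹ / (3 × 1.61 × 10²⁶))^(1/3)
    = 6.52 × 10⁶ m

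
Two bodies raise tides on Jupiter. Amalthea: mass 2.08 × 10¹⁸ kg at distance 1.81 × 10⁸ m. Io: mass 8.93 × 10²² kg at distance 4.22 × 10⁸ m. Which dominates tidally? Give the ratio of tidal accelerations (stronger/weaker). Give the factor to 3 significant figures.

Io, by a factor of ≈ 3390

Tidal stretch scales as M/d³; compute that for each body.
Amalthea: (2.08 × 10¹⁸) / (1.81 × 10⁸)³ = 3.508 × 10⁻⁷
Io: (8.93 × 10²²) / (4.22 × 10⁸)³ = 1.188 × 10⁻³
Ratio (larger/smaller) = 3390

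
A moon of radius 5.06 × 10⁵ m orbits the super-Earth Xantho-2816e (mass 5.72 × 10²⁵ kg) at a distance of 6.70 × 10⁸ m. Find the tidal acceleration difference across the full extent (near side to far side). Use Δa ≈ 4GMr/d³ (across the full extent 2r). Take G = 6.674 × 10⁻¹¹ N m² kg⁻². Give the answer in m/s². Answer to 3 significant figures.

2.57 × 10⁻⁵ m/s²

Δa = 4GMr/d³
   = 4 × (6.674 × 10⁻¹¹) × (5.72 × 10²⁵) × (5.06 × 10⁵) / (6.70 × 10⁸)³
   = 2.57 × 10⁻⁵ m/s²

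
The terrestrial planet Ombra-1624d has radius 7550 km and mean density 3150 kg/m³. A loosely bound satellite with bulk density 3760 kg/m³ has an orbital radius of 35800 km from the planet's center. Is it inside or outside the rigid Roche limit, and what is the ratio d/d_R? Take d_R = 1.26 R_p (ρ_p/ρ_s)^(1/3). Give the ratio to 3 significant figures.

d_R = 1.26 × (7550 km) × (3150/3760)^(1/3) = 8968 km
d/d_R = (35800) / (8968) = 3.99
Since d/d_R > 1, the body is outside the Roche limit.

outside; d/d_R ≈ 3.99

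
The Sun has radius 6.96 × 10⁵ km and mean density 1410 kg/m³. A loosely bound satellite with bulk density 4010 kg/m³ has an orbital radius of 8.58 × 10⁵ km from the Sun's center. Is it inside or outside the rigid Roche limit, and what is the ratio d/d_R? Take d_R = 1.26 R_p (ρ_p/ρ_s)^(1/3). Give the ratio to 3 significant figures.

outside; d/d_R ≈ 1.39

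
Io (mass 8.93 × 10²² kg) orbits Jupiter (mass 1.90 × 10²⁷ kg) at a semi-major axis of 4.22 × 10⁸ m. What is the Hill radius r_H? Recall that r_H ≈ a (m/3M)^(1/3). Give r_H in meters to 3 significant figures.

1.06 × 10⁷ m

r_H ≈ a (m/3M)^(1/3)
    = (4.22 × 10⁸) × (8.93 × 10²² / (3 × 1.90 × 10²⁷))^(1/3)
    = 1.06 × 10⁷ m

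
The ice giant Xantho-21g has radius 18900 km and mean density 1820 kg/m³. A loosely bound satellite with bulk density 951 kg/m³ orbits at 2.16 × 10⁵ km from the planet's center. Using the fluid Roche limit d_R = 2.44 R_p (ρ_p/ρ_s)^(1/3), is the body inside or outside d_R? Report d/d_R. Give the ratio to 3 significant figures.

d_R = 2.44 × (18900 km) × (1820/951)^(1/3) = 57260 km
d/d_R = (2.16 × 10⁵) / (57260) = 3.77
Since d/d_R > 1, the body is outside the Roche limit.

outside; d/d_R ≈ 3.77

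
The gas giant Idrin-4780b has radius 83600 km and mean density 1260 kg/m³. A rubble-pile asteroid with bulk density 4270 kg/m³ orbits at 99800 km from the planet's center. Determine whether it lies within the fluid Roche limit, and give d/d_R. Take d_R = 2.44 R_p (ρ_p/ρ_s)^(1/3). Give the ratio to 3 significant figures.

d_R = 2.44 × (83600 km) × (1260/4270)^(1/3) = 1.358 × 10⁵ km
d/d_R = (99800) / (1.358 × 10⁵) = 0.735
Since d/d_R < 1, the body is inside the Roche limit.

inside; d/d_R ≈ 0.735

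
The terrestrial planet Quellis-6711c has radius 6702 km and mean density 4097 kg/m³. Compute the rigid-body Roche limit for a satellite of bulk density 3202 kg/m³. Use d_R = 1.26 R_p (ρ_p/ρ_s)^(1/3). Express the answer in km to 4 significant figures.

9168 km

d_R = 1.26 × 6702 km × (4097/3202)^(1/3)
    = 9168 km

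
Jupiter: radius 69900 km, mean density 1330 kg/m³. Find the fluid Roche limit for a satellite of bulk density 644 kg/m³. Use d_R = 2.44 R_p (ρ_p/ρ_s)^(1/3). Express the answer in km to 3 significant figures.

2.17 × 10⁵ km

d_R = 2.44 × 69900 km × (1330/644)^(1/3)
    = 2.17 × 10⁵ km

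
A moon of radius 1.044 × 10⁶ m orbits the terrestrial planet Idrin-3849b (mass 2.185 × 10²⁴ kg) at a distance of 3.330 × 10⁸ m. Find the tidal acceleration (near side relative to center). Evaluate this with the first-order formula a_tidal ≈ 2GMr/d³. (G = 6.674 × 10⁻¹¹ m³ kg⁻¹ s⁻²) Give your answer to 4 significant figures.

The tidal stretch is the gradient of GM/d² times the body's extent r, hence the 1/d³ dependence.
Δa = 2GMr/d³
   = 2 × (6.674 × 10⁻¹¹) × (2.185 × 10²⁴) × (1.044 × 10⁶) / (3.330 × 10⁸)³
   = 8.246 × 10⁻⁶ m/s²

8.246 × 10⁻⁶ m/s²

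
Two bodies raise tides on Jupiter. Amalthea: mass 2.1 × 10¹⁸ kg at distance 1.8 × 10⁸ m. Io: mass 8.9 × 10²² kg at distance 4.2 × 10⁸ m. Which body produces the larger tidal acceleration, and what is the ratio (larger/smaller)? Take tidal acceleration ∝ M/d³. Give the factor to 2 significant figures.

Compare M/d³ for the two perturbers:
Amalthea: (2.1 × 10¹⁸) / (1.8 × 10⁸)³ = 3.601 × 10⁻⁷
Io: (8.9 × 10²²) / (4.2 × 10⁸)³ = 1.201 × 10⁻³
Ratio (larger/smaller) = 3300

Io, by a factor of ≈ 3300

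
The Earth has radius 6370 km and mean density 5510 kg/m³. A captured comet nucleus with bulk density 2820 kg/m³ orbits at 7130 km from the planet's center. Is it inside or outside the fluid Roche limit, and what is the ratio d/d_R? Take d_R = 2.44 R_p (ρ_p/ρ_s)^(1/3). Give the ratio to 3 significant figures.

inside; d/d_R ≈ 0.367

d_R = 2.44 × (6370 km) × (5510/2820)^(1/3) = 19430 km
d/d_R = (7130) / (19430) = 0.367
Since d/d_R < 1, the body is inside the Roche limit.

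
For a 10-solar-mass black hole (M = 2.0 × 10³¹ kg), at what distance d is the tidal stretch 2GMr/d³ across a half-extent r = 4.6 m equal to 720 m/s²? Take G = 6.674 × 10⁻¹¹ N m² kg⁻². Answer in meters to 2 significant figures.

2.6 × 10⁶ m

2GMr/d³ = a_tidal  ⇒  d = (2GMr / a_tidal)^(1/3)
d = (2 × 6.674×10⁻¹¹ × (2.0 × 10³¹) × (4.6) / (720))^(1/3)
  = 2.6 × 10⁶ m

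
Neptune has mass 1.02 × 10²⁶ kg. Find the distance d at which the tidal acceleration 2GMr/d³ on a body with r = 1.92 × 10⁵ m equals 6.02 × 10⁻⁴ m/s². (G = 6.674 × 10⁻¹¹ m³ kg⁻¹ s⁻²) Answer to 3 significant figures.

2GMr/d³ = a_tidal  ⇒  d = (2GMr / a_tidal)^(1/3)
d = (2 × 6.674×10⁻¹¹ × (1.02 × 10²⁶) × (1.92 × 10⁵) / (6.02 × 10⁻⁴))^(1/3)
  = 1.63 × 10⁸ m

1.63 × 10⁸ m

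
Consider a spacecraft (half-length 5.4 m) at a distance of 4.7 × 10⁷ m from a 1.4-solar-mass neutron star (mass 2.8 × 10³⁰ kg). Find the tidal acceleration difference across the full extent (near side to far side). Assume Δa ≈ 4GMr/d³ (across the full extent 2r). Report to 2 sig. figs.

3.9 × 10⁻² m/s²

Δa = 4GMr/d³
   = 4 × (6.674 × 10⁻¹¹) × (2.8 × 10³⁰) × (5.4) / (4.7 × 10⁷)³
   = 3.9 × 10⁻² m/s²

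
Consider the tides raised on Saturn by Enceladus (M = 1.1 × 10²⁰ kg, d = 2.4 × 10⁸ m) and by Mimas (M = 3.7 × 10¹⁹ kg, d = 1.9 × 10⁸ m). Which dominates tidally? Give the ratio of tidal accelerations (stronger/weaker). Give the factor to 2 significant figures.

Compare M/d³ for the two perturbers:
Enceladus: (1.1 × 10²⁰) / (2.4 × 10⁸)³ = 7.957 × 10⁻⁶
Mimas: (3.7 × 10¹⁹) / (1.9 × 10⁸)³ = 5.394 × 10⁻⁶
Ratio (larger/smaller) = 1.5

Enceladus, by a factor of ≈ 1.5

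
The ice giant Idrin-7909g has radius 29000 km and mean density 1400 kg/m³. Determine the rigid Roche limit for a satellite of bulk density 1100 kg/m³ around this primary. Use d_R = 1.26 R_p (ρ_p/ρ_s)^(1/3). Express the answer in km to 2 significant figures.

40000 km

d_R = 1.26 × 29000 km × (1400/1100)^(1/3)
    = 40000 km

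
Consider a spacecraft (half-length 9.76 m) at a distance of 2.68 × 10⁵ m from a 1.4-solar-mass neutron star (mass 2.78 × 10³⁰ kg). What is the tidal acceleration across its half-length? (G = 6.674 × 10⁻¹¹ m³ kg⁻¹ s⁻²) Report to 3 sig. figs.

Δg = 2GMr/d³
   = 2 × (6.674 × 10⁻¹¹) × (2.78 × 10³⁰) × (9.76) / (2.68 × 10⁵)³
   = 1.88 × 10⁵ m/s²

1.88 × 10⁵ m/s²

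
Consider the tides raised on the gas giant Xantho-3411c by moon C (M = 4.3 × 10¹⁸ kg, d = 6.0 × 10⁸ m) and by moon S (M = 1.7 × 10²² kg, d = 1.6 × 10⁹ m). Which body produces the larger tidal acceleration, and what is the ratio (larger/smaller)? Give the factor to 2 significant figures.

Compare M/d³ for the two perturbers:
Moon C: (4.3 × 10¹⁸) / (6.0 × 10⁸)³ = 1.991 × 10⁻⁸
Moon S: (1.7 × 10²²) / (1.6 × 10⁹)³ = 4.150 × 10⁻⁶
Ratio (larger/smaller) = 210

Moon S, by a factor of ≈ 210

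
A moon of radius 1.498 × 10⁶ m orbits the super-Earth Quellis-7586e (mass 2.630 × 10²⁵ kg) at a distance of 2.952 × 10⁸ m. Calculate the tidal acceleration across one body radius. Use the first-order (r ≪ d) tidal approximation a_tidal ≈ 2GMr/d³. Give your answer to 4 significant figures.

2.044 × 10⁻⁴ m/s²

a_tidal = 2GMr/d³
        = 2 × (6.674 × 10⁻¹¹) × (2.630 × 10²⁵) × (1.498 × 10⁶) / (2.952 × 10⁸)³
        = 2.044 × 10⁻⁴ m/s²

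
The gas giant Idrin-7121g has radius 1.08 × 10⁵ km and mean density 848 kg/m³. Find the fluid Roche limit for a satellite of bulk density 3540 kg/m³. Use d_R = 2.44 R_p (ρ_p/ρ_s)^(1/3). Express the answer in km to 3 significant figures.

1.64 × 10⁵ km

d_R = 2.44 × 1.08 × 10⁵ km × (848/3540)^(1/3)
    = 1.64 × 10⁵ km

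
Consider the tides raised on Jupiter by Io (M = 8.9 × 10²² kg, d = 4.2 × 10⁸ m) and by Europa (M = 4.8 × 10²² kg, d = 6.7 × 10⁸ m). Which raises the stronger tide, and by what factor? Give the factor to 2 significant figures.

Io, by a factor of ≈ 7.5

Tidal stretch scales as M/d³; compute that for each body.
Io: (8.9 × 10²²) / (4.2 × 10⁸)³ = 1.201 × 10⁻³
Europa: (4.8 × 10²²) / (6.7 × 10⁸)³ = 1.596 × 10⁻⁴
Ratio (larger/smaller) = 7.5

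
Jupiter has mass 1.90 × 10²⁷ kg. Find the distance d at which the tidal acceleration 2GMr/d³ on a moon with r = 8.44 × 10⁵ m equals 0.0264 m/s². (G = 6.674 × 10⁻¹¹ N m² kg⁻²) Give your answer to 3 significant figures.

2GMr/d³ = a_tidal  ⇒  d = (2GMr / a_tidal)^(1/3)
d = (2 × 6.674×10⁻¹¹ × (1.90 × 10²⁷) × (8.44 × 10⁵) / (0.0264))^(1/3)
  = 2.01 × 10⁸ m

2.01 × 10⁸ m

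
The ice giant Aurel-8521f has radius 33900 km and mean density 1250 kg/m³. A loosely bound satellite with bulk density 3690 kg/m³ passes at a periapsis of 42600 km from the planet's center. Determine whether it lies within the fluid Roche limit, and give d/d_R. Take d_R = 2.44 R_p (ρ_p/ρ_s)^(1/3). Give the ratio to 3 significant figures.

d_R = 2.44 × (33900 km) × (1250/3690)^(1/3) = 57660 km
d/d_R = (42600) / (57660) = 0.739
Since d/d_R < 1, the body is inside the Roche limit.

inside; d/d_R ≈ 0.739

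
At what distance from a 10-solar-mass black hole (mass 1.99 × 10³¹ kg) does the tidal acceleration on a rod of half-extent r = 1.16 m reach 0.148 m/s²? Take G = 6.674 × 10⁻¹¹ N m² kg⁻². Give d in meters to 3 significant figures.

2.75 × 10⁷ m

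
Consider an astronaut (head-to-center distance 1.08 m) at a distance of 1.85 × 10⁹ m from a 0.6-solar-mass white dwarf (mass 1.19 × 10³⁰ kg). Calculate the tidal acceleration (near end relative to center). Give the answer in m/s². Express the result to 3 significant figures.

2.71 × 10⁻⁸ m/s²

Δa = 2GMr/d³
   = 2 × (6.674 × 10⁻¹¹) × (1.19 × 10³⁰) × (1.08) / (1.85 × 10⁹)³
   = 2.71 × 10⁻⁸ m/s²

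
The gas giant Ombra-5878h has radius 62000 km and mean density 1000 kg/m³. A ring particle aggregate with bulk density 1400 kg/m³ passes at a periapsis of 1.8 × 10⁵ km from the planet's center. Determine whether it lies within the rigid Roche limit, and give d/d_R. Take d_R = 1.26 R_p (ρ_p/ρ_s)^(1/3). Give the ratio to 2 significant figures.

outside; d/d_R ≈ 2.6

d_R = 1.26 × (62000 km) × (1000/1400)^(1/3) = 69830 km
d/d_R = (1.8 × 10⁵) / (69830) = 2.6
Since d/d_R > 1, the body is outside the Roche limit.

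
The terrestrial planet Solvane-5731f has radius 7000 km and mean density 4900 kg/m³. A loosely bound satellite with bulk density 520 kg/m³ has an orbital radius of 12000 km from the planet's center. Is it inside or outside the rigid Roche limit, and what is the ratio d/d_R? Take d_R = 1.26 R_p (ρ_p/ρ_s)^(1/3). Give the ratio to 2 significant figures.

d_R = 1.26 × (7000 km) × (4900/520)^(1/3) = 18630 km
d/d_R = (12000) / (18630) = 0.64
Since d/d_R < 1, the body is inside the Roche limit.

inside; d/d_R ≈ 0.64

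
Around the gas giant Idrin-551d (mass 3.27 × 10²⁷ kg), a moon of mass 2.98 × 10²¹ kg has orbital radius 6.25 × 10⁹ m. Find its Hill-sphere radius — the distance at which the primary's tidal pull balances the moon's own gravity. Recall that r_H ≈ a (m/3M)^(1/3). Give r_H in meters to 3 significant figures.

r_H ≈ a (m/3M)^(1/3)
    = (6.25 × 10⁹) × (2.98 × 10²¹ / (3 × 3.27 × 10²⁷))^(1/3)
    = 4.20 × 10⁷ m

4.20 × 10⁷ m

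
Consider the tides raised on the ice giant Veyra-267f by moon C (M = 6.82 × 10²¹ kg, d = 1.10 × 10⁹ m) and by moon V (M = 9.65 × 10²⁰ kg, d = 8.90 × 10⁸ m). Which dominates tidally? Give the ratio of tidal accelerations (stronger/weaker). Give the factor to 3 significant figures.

Moon C, by a factor of ≈ 3.74

Tidal stretch scales as M/d³; compute that for each body.
Moon C: (6.82 × 10²¹) / (1.10 × 10⁹)³ = 5.124 × 10⁻⁶
Moon V: (9.65 × 10²⁰) / (8.90 × 10⁸)³ = 1.369 × 10⁻⁶
Ratio (larger/smaller) = 3.74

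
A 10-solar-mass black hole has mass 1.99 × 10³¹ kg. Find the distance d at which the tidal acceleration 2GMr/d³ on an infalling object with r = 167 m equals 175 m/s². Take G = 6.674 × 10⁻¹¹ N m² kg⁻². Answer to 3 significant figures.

1.36 × 10⁷ m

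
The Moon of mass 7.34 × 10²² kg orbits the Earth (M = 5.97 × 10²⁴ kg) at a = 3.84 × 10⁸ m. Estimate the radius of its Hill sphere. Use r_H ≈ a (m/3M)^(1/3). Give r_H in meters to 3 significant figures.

6.15 × 10⁷ m

r_H ≈ a (m/3M)^(1/3)
    = (3.84 × 10⁸) × (7.34 × 10²² / (3 × 5.97 × 10²⁴))^(1/3)
    = 6.15 × 10⁷ m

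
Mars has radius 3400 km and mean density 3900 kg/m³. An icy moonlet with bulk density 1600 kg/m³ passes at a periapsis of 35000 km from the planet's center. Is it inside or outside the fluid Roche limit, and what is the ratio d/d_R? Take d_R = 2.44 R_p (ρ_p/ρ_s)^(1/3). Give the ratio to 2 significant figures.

d_R = 2.44 × (3400 km) × (3900/1600)^(1/3) = 11160 km
d/d_R = (35000) / (11160) = 3.1
Since d/d_R > 1, the body is outside the Roche limit.

outside; d/d_R ≈ 3.1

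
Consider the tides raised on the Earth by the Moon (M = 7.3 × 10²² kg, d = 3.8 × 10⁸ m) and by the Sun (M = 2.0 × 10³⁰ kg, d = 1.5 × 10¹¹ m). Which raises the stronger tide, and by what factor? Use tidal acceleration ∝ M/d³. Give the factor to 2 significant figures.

The Moon, by a factor of ≈ 2.2

Compare M/d³ for the two perturbers:
The Moon: (7.3 × 10²²) / (3.8 × 10⁸)³ = 1.330 × 10⁻³
The Sun: (2.0 × 10³⁰) / (1.5 × 10¹¹)³ = 5.926 × 10⁻⁴
Ratio (larger/smaller) = 2.2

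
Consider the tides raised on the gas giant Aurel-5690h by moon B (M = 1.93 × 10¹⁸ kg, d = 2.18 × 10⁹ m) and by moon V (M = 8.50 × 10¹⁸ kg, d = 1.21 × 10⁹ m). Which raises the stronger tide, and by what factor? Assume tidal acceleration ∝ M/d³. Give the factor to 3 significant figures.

Moon V, by a factor of ≈ 25.8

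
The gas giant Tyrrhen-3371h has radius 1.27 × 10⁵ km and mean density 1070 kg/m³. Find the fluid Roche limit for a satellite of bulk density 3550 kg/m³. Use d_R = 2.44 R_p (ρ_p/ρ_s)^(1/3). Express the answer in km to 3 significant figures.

d_R = 2.44 × 1.27 × 10⁵ km × (1070/3550)^(1/3)
    = 2.08 × 10⁵ km

2.08 × 10⁵ km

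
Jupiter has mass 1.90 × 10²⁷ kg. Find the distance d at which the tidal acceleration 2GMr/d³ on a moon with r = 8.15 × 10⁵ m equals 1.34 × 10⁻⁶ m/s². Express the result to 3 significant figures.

2GMr/d³ = a_tidal  ⇒  d = (2GMr / a_tidal)^(1/3)
d = (2 × 6.674×10⁻¹¹ × (1.90 × 10²⁷) × (8.15 × 10⁵) / (1.34 × 10⁻⁶))^(1/3)
  = 5.36 × 10⁹ m

5.36 × 10⁹ m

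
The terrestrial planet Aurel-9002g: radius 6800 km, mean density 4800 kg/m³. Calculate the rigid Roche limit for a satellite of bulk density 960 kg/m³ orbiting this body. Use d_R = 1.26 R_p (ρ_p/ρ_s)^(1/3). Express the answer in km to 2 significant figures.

15000 km

d_R = 1.26 × 6800 km × (4800/960)^(1/3)
    = 15000 km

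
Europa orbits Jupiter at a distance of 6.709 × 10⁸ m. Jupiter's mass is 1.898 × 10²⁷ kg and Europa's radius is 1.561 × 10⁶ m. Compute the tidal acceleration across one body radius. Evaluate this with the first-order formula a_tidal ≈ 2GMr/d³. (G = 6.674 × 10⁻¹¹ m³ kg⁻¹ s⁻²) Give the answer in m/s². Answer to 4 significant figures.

Since r ≪ d, expand the inverse-square field across one radius to get the leading 2GMr/d³ term.
Δg = 2GMr/d³
   = 2 × (6.674 × 10⁻¹¹) × (1.898 × 10²⁷) × (1.561 × 10⁶) / (6.709 × 10⁸)³
   = 1.310 × 10⁻³ m/s²

1.310 × 10⁻³ m/s²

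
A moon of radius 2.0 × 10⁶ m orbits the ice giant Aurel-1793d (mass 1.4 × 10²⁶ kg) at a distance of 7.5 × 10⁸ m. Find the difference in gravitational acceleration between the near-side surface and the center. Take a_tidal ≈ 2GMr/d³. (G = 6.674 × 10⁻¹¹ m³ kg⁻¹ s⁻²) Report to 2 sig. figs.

a_tidal = 2GMr/d³
        = 2 × (6.674 × 10⁻¹¹) × (1.4 × 10²⁶) × (2.0 × 10⁶) / (7.5 × 10⁸)³
        = 8.9 × 10⁻⁵ m/s²

8.9 × 10⁻⁵ m/s²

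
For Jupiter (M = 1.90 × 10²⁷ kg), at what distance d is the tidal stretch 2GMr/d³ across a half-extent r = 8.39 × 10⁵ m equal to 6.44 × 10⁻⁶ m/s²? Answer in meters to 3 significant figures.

3.21 × 10⁹ m

2GMr/d³ = a_tidal  ⇒  d = (2GMr / a_tidal)^(1/3)
d = (2 × 6.674×10⁻¹¹ × (1.90 × 10²⁷) × (8.39 × 10⁵) / (6.44 × 10⁻⁶))^(1/3)
  = 3.21 × 10⁹ m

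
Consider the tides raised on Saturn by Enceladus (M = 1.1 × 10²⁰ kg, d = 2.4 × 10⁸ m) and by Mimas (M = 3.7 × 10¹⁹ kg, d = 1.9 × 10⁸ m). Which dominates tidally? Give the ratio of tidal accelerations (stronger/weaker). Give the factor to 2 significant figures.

Compare M/d³ for the two perturbers:
Enceladus: (1.1 × 10²⁰) / (2.4 × 10⁸)³ = 7.957 × 10⁻⁶
Mimas: (3.7 × 10¹⁹) / (1.9 × 10⁸)³ = 5.394 × 10⁻⁶
Ratio (larger/smaller) = 1.5

Enceladus, by a factor of ≈ 1.5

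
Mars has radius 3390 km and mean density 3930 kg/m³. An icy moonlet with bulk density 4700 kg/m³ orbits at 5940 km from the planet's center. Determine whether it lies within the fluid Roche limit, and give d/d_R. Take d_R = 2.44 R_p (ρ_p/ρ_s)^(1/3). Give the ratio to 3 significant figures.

d_R = 2.44 × (3390 km) × (3930/4700)^(1/3) = 7793 km
d/d_R = (5940) / (7793) = 0.762
Since d/d_R < 1, the body is inside the Roche limit.

inside; d/d_R ≈ 0.762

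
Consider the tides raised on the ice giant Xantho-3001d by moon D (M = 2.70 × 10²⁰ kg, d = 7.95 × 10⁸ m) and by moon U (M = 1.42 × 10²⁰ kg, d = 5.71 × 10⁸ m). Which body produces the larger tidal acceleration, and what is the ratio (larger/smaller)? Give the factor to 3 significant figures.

Tidal acceleration ∝ M/d³, so compare M/d³ for each.
Moon D: (2.70 × 10²⁰) / (7.95 × 10⁸)³ = 5.374 × 10⁻⁷
Moon U: (1.42 × 10²⁰) / (5.71 × 10⁸)³ = 7.627 × 10⁻⁷
Ratio (larger/smaller) = 1.42

Moon U, by a factor of ≈ 1.42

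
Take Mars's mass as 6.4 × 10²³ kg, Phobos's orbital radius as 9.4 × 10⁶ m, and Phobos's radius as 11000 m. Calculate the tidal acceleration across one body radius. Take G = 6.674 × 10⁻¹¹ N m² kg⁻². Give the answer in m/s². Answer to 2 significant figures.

Δa = 2GMr/d³
   = 2 × (6.674 × 10⁻¹¹) × (6.4 × 10²³) × (11000) / (9.4 × 10⁶)³
   = 1.1 × 10⁻³ m/s²

1.1 × 10⁻³ m/s²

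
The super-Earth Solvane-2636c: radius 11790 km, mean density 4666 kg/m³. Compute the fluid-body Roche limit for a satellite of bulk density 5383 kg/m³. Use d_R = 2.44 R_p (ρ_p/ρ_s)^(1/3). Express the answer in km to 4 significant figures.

d_R = 2.44 × 11790 km × (4666/5383)^(1/3)
    = 27430 km

27430 km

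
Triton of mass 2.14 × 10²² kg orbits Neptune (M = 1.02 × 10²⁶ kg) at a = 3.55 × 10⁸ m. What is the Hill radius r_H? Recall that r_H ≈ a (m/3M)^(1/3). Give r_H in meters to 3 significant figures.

1.46 × 10⁷ m

r_H ≈ a (m/3M)^(1/3)
    = (3.55 × 10⁸) × (2.14 × 10²² / (3 × 1.02 × 10²⁶))^(1/3)
    = 1.46 × 10⁷ m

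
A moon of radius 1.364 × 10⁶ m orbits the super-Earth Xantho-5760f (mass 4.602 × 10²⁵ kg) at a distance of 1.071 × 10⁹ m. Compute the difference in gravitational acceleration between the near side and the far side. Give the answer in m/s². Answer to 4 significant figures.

Differencing GM/(d−r)² and GM/(d+r)² to first order in r/d gives 4GMr/d³.
Δa = 4GMr/d³
   = 4 × (6.674 × 10⁻¹¹) × (4.602 × 10²⁵) × (1.364 × 10⁶) / (1.071 × 10⁹)³
   = 1.364 × 10⁻⁵ m/s²

1.364 × 10⁻⁵ m/s²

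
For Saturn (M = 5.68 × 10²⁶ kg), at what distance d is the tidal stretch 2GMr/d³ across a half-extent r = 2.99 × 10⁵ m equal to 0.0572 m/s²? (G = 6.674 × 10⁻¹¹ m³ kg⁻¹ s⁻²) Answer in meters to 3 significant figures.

7.35 × 10⁷ m

2GMr/d³ = a_tidal  ⇒  d = (2GMr / a_tidal)^(1/3)
d = (2 × 6.674×10⁻¹¹ × (5.68 × 10²⁶) × (2.99 × 10⁵) / (0.0572))^(1/3)
  = 7.35 × 10⁷ m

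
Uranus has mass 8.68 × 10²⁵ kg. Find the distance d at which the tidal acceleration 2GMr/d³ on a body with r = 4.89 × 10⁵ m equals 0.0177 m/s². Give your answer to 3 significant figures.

6.84 × 10⁷ m

2GMr/d³ = a_tidal  ⇒  d = (2GMr / a_tidal)^(1/3)
d = (2 × 6.674×10⁻¹¹ × (8.68 × 10²⁵) × (4.89 × 10⁵) / (0.0177))^(1/3)
  = 6.84 × 10⁷ m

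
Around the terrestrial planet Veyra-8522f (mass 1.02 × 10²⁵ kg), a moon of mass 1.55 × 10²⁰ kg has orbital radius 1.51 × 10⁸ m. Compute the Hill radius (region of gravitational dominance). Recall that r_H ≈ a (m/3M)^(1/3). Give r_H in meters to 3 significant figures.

r_H ≈ a (m/3M)^(1/3)
    = (1.51 × 10⁸) × (1.55 × 10²⁰ / (3 × 1.02 × 10²⁵))^(1/3)
    = 2.59 × 10⁶ m

2.59 × 10⁶ m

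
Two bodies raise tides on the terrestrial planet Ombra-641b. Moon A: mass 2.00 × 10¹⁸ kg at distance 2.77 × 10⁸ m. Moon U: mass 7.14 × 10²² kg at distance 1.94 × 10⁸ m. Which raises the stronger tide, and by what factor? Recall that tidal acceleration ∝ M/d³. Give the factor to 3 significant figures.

Tidal acceleration ∝ M/d³, so compare M/d³ for each.
Moon A: (2.00 × 10¹⁸) / (2.77 × 10⁸)³ = 9.410 × 10⁻⁸
Moon U: (7.14 × 10²²) / (1.94 × 10⁸)³ = 9.779 × 10⁻³
Ratio (larger/smaller) = 1.04 × 10⁵

Moon U, by a factor of ≈ 1.04 × 10⁵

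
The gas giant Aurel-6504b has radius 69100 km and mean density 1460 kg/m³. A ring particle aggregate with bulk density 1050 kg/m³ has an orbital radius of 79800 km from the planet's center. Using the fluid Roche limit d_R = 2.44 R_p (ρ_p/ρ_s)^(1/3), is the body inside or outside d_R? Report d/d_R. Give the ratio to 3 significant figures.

d_R = 2.44 × (69100 km) × (1460/1050)^(1/3) = 1.882 × 10⁵ km
d/d_R = (79800) / (1.882 × 10⁵) = 0.424
Since d/d_R < 1, the body is inside the Roche limit.

inside; d/d_R ≈ 0.424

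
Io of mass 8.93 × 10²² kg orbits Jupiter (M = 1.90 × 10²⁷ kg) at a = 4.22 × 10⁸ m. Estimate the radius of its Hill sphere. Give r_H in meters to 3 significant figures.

1.06 × 10⁷ m

r_H ≈ a (m/3M)^(1/3)
    = (4.22 × 10⁸) × (8.93 × 10²² / (3 × 1.90 × 10²⁷))^(1/3)
    = 1.06 × 10⁷ m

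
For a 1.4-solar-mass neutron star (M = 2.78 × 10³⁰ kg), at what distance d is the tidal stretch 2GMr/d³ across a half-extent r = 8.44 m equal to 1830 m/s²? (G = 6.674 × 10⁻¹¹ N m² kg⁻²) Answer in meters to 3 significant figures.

2GMr/d³ = a_tidal  ⇒  d = (2GMr / a_tidal)^(1/3)
d = (2 × 6.674×10⁻¹¹ × (2.78 × 10³⁰) × (8.44) / (1830))^(1/3)
  = 1.20 × 10⁶ m

1.20 × 10⁶ m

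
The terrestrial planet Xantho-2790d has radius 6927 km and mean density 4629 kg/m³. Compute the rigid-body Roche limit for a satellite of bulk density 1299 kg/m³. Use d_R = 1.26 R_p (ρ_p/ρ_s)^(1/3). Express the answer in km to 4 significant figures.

13330 km

d_R = 1.26 × 6927 km × (4629/1299)^(1/3)
    = 13330 km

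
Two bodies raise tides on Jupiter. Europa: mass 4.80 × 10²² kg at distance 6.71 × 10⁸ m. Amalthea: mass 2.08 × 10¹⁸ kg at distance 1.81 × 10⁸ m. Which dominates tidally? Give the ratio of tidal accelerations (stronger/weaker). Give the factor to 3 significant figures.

Europa, by a factor of ≈ 453

Tidal stretch scales as M/d³; compute that for each body.
Europa: (4.80 × 10²²) / (6.71 × 10⁸)³ = 1.589 × 10⁻⁴
Amalthea: (2.08 × 10¹⁸) / (1.81 × 10⁸)³ = 3.508 × 10⁻⁷
Ratio (larger/smaller) = 453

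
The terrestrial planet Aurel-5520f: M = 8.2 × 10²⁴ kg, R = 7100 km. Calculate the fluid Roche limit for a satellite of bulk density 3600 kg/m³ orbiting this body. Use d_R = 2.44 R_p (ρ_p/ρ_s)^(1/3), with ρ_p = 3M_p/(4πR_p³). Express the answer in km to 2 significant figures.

ρ_p = 3M_p/(4πR_p³) = 3 × (8.2 × 10²⁴) / (4π × (7.1 × 10⁶ m)³) = 5500 kg/m³
d_R = 2.44 × 7100 km × (5500/3600)^(1/3)
    = 20000 km

20000 km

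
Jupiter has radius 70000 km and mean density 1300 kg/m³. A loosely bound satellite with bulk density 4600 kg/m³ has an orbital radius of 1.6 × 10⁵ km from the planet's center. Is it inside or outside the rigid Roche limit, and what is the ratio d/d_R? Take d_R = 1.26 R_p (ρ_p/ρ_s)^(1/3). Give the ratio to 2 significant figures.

d_R = 1.26 × (70000 km) × (1300/4600)^(1/3) = 57880 km
d/d_R = (1.6 × 10⁵) / (57880) = 2.8
Since d/d_R > 1, the body is outside the Roche limit.

outside; d/d_R ≈ 2.8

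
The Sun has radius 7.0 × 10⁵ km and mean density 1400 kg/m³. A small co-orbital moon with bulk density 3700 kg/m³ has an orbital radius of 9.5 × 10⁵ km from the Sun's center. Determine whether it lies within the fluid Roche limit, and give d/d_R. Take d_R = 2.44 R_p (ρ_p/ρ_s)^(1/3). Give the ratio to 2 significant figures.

d_R = 2.44 × (7.0 × 10⁵ km) × (1400/3700)^(1/3) = 1.235 × 10⁶ km
d/d_R = (9.5 × 10⁵) / (1.235 × 10⁶) = 0.77
Since d/d_R < 1, the body is inside the Roche limit.

inside; d/d_R ≈ 0.77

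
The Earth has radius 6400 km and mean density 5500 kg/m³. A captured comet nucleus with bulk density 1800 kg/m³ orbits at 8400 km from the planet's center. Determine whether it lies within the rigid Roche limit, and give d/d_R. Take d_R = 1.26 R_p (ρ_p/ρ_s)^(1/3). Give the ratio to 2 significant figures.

d_R = 1.26 × (6400 km) × (5500/1800)^(1/3) = 11700 km
d/d_R = (8400) / (11700) = 0.72
Since d/d_R < 1, the body is inside the Roche limit.

inside; d/d_R ≈ 0.72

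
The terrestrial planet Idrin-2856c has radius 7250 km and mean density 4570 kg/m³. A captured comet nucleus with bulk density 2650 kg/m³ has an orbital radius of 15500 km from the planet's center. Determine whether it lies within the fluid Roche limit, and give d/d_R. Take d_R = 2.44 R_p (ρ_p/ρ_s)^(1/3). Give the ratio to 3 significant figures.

inside; d/d_R ≈ 0.731

d_R = 2.44 × (7250 km) × (4570/2650)^(1/3) = 21210 km
d/d_R = (15500) / (21210) = 0.731
Since d/d_R < 1, the body is inside the Roche limit.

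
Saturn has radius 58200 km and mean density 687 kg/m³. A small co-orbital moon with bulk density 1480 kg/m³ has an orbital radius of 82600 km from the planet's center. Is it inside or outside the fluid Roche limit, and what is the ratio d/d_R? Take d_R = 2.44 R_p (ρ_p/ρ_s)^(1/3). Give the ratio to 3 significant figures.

d_R = 2.44 × (58200 km) × (687/1480)^(1/3) = 1.100 × 10⁵ km
d/d_R = (82600) / (1.100 × 10⁵) = 0.751
Since d/d_R < 1, the body is inside the Roche limit.

inside; d/d_R ≈ 0.751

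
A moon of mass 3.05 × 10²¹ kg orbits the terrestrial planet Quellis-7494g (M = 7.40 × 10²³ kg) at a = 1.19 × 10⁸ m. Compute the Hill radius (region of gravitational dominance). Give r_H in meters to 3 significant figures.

1.32 × 10⁷ m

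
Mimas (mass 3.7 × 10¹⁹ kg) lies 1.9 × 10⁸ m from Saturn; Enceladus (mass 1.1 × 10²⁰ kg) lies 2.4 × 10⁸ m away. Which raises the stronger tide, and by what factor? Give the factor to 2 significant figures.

Tidal stretch scales as M/d³; compute that for each body.
Mimas: (3.7 × 10¹⁹) / (1.9 × 10⁸)³ = 5.394 × 10⁻⁶
Enceladus: (1.1 × 10²⁰) / (2.4 × 10⁸)³ = 7.957 × 10⁻⁶
Ratio (larger/smaller) = 1.5

Enceladus, by a factor of ≈ 1.5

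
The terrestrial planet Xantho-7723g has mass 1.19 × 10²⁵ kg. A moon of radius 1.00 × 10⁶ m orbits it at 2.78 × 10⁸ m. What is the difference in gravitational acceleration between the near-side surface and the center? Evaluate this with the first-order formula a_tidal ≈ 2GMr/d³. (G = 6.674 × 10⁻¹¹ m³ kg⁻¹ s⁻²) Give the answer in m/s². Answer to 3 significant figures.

7.39 × 10⁻⁵ m/s²

a_tidal = 2GMr/d³
        = 2 × (6.674 × 10⁻¹¹) × (1.19 × 10²⁵) × (1.00 × 10⁶) / (2.78 × 10⁸)³
        = 7.39 × 10⁻⁵ m/s²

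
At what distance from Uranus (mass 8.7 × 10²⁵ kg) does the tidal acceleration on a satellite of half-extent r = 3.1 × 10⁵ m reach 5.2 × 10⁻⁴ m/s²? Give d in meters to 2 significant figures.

2GMr/d³ = a_tidal  ⇒  d = (2GMr / a_tidal)^(1/3)
d = (2 × 6.674×10⁻¹¹ × (8.7 × 10²⁵) × (3.1 × 10⁵) / (5.2 × 10⁻⁴))^(1/3)
  = 1.9 × 10⁸ m

1.9 × 10⁸ m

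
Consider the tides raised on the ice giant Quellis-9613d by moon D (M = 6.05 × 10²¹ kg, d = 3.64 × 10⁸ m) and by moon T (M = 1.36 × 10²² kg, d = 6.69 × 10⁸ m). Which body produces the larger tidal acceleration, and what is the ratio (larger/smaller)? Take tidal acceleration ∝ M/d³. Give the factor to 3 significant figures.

Tidal acceleration ∝ M/d³, so compare M/d³ for each.
Moon D: (6.05 × 10²¹) / (3.64 × 10⁸)³ = 1.254 × 10⁻⁴
Moon T: (1.36 × 10²²) / (6.69 × 10⁸)³ = 4.542 × 10⁻⁵
Ratio (larger/smaller) = 2.76

Moon D, by a factor of ≈ 2.76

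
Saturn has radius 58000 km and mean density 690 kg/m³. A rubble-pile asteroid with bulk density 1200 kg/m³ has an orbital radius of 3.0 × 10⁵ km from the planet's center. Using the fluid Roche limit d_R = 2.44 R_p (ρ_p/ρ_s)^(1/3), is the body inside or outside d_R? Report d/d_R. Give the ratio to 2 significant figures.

d_R = 2.44 × (58000 km) × (690/1200)^(1/3) = 1.177 × 10⁵ km
d/d_R = (3.0 × 10⁵) / (1.177 × 10⁵) = 2.5
Since d/d_R > 1, the body is outside the Roche limit.

outside; d/d_R ≈ 2.5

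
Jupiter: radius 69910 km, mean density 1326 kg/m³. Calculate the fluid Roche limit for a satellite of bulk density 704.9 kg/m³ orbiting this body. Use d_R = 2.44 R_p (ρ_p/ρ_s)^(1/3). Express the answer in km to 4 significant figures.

2.106 × 10⁵ km

d_R = 2.44 × 69910 km × (1326/704.9)^(1/3)
    = 2.106 × 10⁵ km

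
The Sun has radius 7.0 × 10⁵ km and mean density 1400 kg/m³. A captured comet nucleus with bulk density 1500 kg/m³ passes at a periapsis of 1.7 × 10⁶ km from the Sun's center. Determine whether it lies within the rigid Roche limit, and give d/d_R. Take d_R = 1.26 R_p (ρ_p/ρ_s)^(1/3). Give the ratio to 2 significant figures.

outside; d/d_R ≈ 2.0

d_R = 1.26 × (7.0 × 10⁵ km) × (1400/1500)^(1/3) = 8.619 × 10⁵ km
d/d_R = (1.7 × 10⁶) / (8.619 × 10⁵) = 2.0
Since d/d_R > 1, the body is outside the Roche limit.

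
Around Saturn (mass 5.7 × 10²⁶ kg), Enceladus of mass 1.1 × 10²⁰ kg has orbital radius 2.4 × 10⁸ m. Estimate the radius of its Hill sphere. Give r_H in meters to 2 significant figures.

9.6 × 10⁵ m

r_H ≈ a (m/3M)^(1/3)
    = (2.4 × 10⁸) × (1.1 × 10²⁰ / (3 × 5.7 × 10²⁶))^(1/3)
    = 9.6 × 10⁵ m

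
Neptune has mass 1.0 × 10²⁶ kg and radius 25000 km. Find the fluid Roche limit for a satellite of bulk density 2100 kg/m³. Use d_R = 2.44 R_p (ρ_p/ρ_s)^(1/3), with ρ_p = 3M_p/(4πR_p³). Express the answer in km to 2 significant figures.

ρ_p = 3M_p/(4πR_p³) = 3 × (1.0 × 10²⁶) / (4π × (2.5 × 10⁷ m)³) = 1500 kg/m³
d_R = 2.44 × 25000 km × (1500/2100)^(1/3)
    = 55000 km

55000 km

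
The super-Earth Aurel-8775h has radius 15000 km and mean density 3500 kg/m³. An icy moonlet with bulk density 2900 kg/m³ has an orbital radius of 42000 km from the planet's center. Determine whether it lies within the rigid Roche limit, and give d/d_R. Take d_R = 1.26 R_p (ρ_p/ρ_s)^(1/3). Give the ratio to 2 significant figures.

outside; d/d_R ≈ 2.1

d_R = 1.26 × (15000 km) × (3500/2900)^(1/3) = 20120 km
d/d_R = (42000) / (20120) = 2.1
Since d/d_R > 1, the body is outside the Roche limit.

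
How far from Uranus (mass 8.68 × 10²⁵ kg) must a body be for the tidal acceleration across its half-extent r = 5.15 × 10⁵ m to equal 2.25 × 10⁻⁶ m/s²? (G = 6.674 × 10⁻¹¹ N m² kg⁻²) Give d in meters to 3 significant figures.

2GMr/d³ = a_tidal  ⇒  d = (2GMr / a_tidal)^(1/3)
d = (2 × 6.674×10⁻¹¹ × (8.68 × 10²⁵) × (5.15 × 10⁵) / (2.25 × 10⁻⁶))^(1/3)
  = 1.38 × 10⁹ m

1.38 × 10⁹ m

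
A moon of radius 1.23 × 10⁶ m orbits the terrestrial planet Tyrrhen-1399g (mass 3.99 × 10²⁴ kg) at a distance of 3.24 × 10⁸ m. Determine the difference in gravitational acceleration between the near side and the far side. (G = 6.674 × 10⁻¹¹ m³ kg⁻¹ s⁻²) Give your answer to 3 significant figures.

Differencing GM/(d−r)² and GM/(d+r)² to first order in r/d gives 4GMr/d³.
Δg = 4GMr/d³
   = 4 × (6.674 × 10⁻¹¹) × (3.99 × 10²⁴) × (1.23 × 10⁶) / (3.24 × 10⁸)³
   = 3.85 × 10⁻⁵ m/s²

3.85 × 10⁻⁵ m/s²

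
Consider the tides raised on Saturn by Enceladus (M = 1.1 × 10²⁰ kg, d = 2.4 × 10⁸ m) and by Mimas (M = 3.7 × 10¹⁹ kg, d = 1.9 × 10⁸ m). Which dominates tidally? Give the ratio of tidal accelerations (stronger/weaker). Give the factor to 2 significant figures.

The tide-raising term goes as M/d³ (the gradient of a 1/d² field).
Enceladus: (1.1 × 10²⁰) / (2.4 × 10⁸)³ = 7.957 × 10⁻⁶
Mimas: (3.7 × 10¹⁹) / (1.9 × 10⁸)³ = 5.394 × 10⁻⁶
Ratio (larger/smaller) = 1.5

Enceladus, by a factor of ≈ 1.5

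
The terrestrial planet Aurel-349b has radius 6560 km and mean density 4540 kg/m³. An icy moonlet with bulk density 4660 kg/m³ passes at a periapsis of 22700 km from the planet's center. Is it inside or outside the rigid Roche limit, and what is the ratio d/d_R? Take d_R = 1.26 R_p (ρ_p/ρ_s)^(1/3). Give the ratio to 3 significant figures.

outside; d/d_R ≈ 2.77

d_R = 1.26 × (6560 km) × (4540/4660)^(1/3) = 8194 km
d/d_R = (22700) / (8194) = 2.77
Since d/d_R > 1, the body is outside the Roche limit.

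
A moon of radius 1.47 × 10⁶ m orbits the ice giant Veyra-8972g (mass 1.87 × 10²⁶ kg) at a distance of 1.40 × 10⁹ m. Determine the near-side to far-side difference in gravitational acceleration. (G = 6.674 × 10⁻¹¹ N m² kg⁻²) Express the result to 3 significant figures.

2.67 × 10⁻⁵ m/s²

Δg = 4GMr/d³
   = 4 × (6.674 × 10⁻¹¹) × (1.87 × 10²⁶) × (1.47 × 10⁶) / (1.40 × 10⁹)³
   = 2.67 × 10⁻⁵ m/s²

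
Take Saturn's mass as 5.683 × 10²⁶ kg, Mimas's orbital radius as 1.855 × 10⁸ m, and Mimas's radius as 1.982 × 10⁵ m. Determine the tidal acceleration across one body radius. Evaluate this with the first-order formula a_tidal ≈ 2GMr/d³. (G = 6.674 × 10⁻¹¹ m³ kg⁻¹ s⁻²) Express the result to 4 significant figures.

2.355 × 10⁻³ m/s²

Δg = 2GMr/d³
   = 2 × (6.674 × 10⁻¹¹) × (5.683 × 10²⁶) × (1.982 × 10⁵) / (1.855 × 10⁸)³
   = 2.355 × 10⁻³ m/s²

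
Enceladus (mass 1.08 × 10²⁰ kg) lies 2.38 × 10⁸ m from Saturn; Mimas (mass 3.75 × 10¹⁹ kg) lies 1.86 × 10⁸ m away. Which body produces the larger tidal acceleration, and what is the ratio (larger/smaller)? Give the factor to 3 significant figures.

Enceladus, by a factor of ≈ 1.37

Tidal stretch scales as M/d³; compute that for each body.
Enceladus: (1.08 × 10²⁰) / (2.38 × 10⁸)³ = 8.011 × 10⁻⁶
Mimas: (3.75 × 10¹⁹) / (1.86 × 10⁸)³ = 5.828 × 10⁻⁶
Ratio (larger/smaller) = 1.37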